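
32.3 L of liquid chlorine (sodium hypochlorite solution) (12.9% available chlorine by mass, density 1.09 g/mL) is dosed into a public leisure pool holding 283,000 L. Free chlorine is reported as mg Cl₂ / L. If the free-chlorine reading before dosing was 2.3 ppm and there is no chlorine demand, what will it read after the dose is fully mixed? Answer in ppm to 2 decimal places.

Mass of solution: 32.3 L × 1000 mL/L × 1.09 g/mL = 35,210 g.
Available chlorine delivered: 35,210 g × 0.129 = 4542 g as Cl₂.
Concentration rise: 4542 g / 283,000 L = 16.05 mg/L = 16.05 ppm.
Final FC: 2.3 + 16.05 = 18.35 ppm.

18.35 ppm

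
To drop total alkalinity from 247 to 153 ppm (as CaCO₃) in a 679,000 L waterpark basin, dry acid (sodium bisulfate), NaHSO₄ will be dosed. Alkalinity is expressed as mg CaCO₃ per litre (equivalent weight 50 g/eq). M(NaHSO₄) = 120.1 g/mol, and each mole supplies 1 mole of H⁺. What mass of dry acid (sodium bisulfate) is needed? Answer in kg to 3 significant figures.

Alkalinity to neutralize: (247 − 153) = 94 mg/L as CaCO₃ × 679,000 L = 63,830 g as CaCO₃.
Equivalents of H⁺ required: 63,830 ÷ 50 g/eq = 1277 eq = 1277 mol NaHSO₄.
Mass of NaHSO₄: 1277 × 120.1 = 153,300 g.

153 kg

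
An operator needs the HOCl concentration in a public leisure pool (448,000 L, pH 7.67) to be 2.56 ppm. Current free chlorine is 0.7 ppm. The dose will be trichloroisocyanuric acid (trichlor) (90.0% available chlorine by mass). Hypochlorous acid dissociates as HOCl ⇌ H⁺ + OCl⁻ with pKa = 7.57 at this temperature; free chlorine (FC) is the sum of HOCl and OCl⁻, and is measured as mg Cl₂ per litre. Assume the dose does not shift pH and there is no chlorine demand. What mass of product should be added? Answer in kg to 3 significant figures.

[OCl⁻]/[HOCl] = 10^(pH − pKa) = 10^(7.67 − 7.57) = 1.259; fraction as HOCl = 1/(1 + 1.259) = 0.4427.
Free chlorine required for 2.56 ppm HOCl: 2.56 / 0.4427 = 5.783 ppm.
FC to add: 5.783 − 0.7 = 5.083 mg/L as Cl₂.
Cl₂ equivalent: 5.083 mg/L × 448,000 L = 2277 g.
Product at 90.0% available Cl: 2277 / 0.9 = 2530 g.

2.53 kg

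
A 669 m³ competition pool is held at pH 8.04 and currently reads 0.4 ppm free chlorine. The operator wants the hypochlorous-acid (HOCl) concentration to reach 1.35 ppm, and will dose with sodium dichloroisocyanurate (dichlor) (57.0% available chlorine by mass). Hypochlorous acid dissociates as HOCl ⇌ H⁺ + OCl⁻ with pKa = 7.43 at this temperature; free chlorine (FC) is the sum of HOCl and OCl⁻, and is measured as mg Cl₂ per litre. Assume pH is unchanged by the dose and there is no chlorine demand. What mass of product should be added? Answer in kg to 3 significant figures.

Volume: 669 m³ = 669,000 L.
[OCl⁻]/[HOCl] = 10^(pH − pKa) = 10^(8.04 − 7.43) = 4.074; fraction as HOCl = 1/(1 + 4.074) = 0.1971.
Free chlorine required for 1.35 ppm HOCl: 1.35 / 0.1971 = 6.85 ppm.
FC to add: 6.85 − 0.4 = 6.45 mg/L as Cl₂.
Cl₂ equivalent: 6.45 mg/L × 669,000 L = 4315 g.
Product at 57.0% available Cl: 4315 / 0.57 = 7570 g.

7.57 kg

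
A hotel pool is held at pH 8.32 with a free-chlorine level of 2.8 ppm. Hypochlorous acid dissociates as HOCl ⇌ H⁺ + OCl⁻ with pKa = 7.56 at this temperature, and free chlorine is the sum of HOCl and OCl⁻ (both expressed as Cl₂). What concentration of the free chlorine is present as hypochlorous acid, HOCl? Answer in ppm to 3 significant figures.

0.415 ppm

[OCl⁻]/[HOCl] = 10^(pH − pKa) = 10^(8.32 − 7.56) = 10^0.76 = 5.754.
Fraction as HOCl = 1 / (1 + 5.754) = 0.1481.
HOCl = 0.1481 × 2.8 ppm = 0.4145 ppm.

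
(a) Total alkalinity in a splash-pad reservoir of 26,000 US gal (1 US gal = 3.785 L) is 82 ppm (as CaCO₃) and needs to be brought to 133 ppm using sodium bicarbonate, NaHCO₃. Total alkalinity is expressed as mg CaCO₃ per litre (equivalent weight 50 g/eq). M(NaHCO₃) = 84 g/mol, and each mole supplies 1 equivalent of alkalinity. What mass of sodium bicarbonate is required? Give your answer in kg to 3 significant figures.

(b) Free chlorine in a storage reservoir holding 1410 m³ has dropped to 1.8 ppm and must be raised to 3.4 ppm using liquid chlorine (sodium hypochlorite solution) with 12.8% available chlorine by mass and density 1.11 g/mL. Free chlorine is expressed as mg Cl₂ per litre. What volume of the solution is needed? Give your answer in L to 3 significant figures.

(a) Volume: 26,000 US gal × 3.785 L/gal = 98,410 L.
(a) Alkalinity to add: (133 − 82) = 51 mg/L as CaCO₃ × 98,410 L = 5019 g as CaCO₃.
(a) Equivalents: 5019 g ÷ 50 g/eq = 100.4 eq.
(a) NaHCO₃ supplies 1 eq per mole → 100.4 mol.
(a) Mass: 100.4 mol × 84 g/mol = 8432 g.

(b) Volume: 1410 m³ = 1,410,000 L.
(b) Chlorine deficit: 3.4 − 1.8 = 1.6 ppm = 1.6 mg/L as Cl₂.
(b) Cl₂ equivalent needed: 1.6 mg/L × 1,410,000 L = 2,256,000 mg = 2256 g.
(b) Product at 12.8% available chlorine: 2256 / 0.128 = 17,620 g.
(b) Volume at density 1.11 g/mL: 17,620 g ÷ 1.11 g/mL = 15,880 mL.

(a) 8.43 kg; (b) 15.9 L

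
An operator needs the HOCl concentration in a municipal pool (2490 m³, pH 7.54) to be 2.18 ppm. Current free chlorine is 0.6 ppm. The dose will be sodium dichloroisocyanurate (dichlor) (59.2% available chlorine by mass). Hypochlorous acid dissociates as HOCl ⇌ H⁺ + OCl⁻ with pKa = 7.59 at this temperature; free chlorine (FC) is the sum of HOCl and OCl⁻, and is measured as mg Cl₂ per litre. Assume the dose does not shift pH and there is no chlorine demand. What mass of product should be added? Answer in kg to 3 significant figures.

Volume: 2490 m³ = 2,490,000 L.
[OCl⁻]/[HOCl] = 10^(pH − pKa) = 10^(7.54 − 7.59) = 0.8913; fraction as HOCl = 1/(1 + 0.8913) = 0.5288.
Free chlorine required for 2.18 ppm HOCl: 2.18 / 0.5288 = 4.123 ppm.
FC to add: 4.123 − 0.6 = 3.523 mg/L as Cl₂.
Cl₂ equivalent: 3.523 mg/L × 2,490,000 L = 8772 g.
Product at 59.2% available Cl: 8772 / 0.592 = 14,820 g.

14.8 kg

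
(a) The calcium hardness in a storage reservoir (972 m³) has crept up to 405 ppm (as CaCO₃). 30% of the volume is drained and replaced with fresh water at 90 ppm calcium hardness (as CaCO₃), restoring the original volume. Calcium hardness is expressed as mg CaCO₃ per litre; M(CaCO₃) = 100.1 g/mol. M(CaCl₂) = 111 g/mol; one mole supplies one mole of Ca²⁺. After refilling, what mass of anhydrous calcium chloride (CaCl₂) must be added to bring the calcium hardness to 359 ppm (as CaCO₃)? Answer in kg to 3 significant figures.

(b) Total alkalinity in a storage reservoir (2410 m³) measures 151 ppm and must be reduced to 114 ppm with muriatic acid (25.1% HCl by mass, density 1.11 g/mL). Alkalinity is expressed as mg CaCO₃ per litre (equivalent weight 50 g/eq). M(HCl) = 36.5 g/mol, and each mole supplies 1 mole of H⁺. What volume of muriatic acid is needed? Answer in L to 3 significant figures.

(a) Volume: 972 m³ = 972,000 L.
(a) After draining 30% and refilling: 405 × 0.70 + 90 × 0.30 = 310.5 ppm.
(a) Deficit to target: 359 − 310.5 = 48.5 mg/L.
(a) As CaCO₃: 48.5 mg/L × 972,000 L = 47,140 g; ÷ 100.1 = 470.9 mol Ca²⁺.
(a) Mass: 470.9 × 111 = 52,280 g.

(b) Volume: 2410 m³ = 2,410,000 L.
(b) Alkalinity to neutralize: (151 − 114) = 37 mg/L as CaCO₃ × 2,410,000 L = 89,170 g as CaCO₃.
(b) Equivalents of H⁺ required: 89,170 ÷ 50 g/eq = 1783 eq = 1783 mol HCl.
(b) Mass of HCl: 1783 × 36.5 = 65,090 g.
(b) Mass of 25.1% solution: 65,090 / 0.251 = 259,300 g.
(b) Volume: 259,300 g ÷ 1.11 g/mL = 233,600 mL.

(a) 52.3 kg; (b) 234 L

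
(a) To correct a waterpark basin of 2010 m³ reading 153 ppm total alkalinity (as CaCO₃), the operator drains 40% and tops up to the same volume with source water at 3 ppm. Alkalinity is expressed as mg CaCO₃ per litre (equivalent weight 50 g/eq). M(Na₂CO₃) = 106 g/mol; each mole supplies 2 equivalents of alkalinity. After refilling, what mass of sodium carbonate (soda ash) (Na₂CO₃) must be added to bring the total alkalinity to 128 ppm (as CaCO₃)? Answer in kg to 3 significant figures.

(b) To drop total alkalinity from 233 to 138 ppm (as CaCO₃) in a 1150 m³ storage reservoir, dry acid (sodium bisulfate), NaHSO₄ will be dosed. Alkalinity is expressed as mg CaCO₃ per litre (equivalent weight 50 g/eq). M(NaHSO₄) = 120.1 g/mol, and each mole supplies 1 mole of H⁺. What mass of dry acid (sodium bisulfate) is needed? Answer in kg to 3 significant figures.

(a) Volume: 2010 m³ = 2,010,000 L.
(a) After draining 40% and refilling: 153 × 0.60 + 3 × 0.40 = 93 ppm.
(a) Deficit to target: 128 − 93 = 35 mg/L.
(a) As CaCO₃: 35 mg/L × 2,010,000 L = 70,350 g; ÷ 50 g/eq ÷ 2 = 703.5 mol Na₂CO₃.
(a) Mass: 703.5 × 106 = 74,570 g.

(b) Volume: 1150 m³ = 1,150,000 L.
(b) Alkalinity to neutralize: (233 − 138) = 95 mg/L as CaCO₃ × 1,150,000 L = 109,200 g as CaCO₃.
(b) Equivalents of H⁺ required: 109,200 ÷ 50 g/eq = 2185 eq = 2185 mol NaHSO₄.
(b) Mass of NaHSO₄: 2185 × 120.1 = 262,400 g.

(a) 74.6 kg; (b) 262 kg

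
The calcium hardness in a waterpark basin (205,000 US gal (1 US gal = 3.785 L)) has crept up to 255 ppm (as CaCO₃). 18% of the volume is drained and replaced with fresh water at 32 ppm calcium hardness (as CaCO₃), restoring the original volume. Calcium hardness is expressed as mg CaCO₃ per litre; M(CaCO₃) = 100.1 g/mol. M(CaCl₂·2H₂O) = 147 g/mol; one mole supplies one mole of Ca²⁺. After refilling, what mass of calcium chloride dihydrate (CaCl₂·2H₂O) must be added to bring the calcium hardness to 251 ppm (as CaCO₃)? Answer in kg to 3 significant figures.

Volume: 205,000 US gal × 3.785 L/gal = 775,925 L.
After draining 18% and refilling: 255 × 0.82 + 32 × 0.18 = 214.86 ppm.
Deficit to target: 251 − 214.86 = 36.14 mg/L.
As CaCO₃: 36.14 mg/L × 775,925 L = 28,040 g; ÷ 100.1 = 280.1 mol Ca²⁺.
Mass: 280.1 × 147 = 41,180 g.

41.2 kg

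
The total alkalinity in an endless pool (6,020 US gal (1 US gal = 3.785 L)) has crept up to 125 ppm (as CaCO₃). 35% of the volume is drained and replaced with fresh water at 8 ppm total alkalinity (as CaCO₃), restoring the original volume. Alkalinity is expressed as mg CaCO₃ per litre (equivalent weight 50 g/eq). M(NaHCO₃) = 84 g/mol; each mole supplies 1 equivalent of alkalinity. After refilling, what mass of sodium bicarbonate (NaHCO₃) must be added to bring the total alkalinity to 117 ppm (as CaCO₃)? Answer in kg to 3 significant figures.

1.26 kg

Volume: 6,020 US gal × 3.785 L/gal = 22,786 L.
After draining 35% and refilling: 125 × 0.65 + 8 × 0.35 = 84.05 ppm.
Deficit to target: 117 − 84.05 = 32.95 mg/L.
As CaCO₃: 32.95 mg/L × 22,786 L = 750.8 g; ÷ 50 g/eq ÷ 1 = 15.02 mol NaHCO₃.
Mass: 15.02 × 84 = 1261 g.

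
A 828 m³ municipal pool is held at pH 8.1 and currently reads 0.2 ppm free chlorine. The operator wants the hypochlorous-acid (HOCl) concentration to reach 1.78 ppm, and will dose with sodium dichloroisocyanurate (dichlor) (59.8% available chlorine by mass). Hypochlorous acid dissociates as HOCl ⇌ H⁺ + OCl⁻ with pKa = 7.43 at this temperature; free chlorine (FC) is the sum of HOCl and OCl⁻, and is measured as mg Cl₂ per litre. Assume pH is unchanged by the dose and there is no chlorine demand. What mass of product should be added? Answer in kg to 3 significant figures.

13.7 kg

Volume: 828 m³ = 828,000 L.
[OCl⁻]/[HOCl] = 10^(pH − pKa) = 10^(8.1 − 7.43) = 4.677; fraction as HOCl = 1/(1 + 4.677) = 0.1761.
Free chlorine required for 1.78 ppm HOCl: 1.78 / 0.1761 = 10.11 ppm.
FC to add: 10.11 − 0.2 = 9.906 mg/L as Cl₂.
Cl₂ equivalent: 9.906 mg/L × 828,000 L = 8202 g.
Product at 59.8% available Cl: 8202 / 0.598 = 13,720 g.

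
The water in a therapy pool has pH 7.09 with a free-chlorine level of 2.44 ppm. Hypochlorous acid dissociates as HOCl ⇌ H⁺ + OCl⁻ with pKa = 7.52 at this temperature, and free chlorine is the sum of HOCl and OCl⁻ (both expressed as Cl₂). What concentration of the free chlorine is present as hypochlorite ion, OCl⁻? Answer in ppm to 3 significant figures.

0.661 ppm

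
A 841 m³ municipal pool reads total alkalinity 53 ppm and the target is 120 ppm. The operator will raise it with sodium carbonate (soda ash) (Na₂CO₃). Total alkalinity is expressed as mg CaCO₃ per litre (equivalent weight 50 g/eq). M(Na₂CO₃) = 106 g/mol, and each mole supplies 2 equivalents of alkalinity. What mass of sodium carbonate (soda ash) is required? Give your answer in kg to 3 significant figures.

Volume: 841 m³ = 841,000 L.
Alkalinity to add: (120 − 53) = 67 mg/L as CaCO₃ × 841,000 L = 56,350 g as CaCO₃.
Equivalents: 56,350 g ÷ 50 g/eq = 1127 eq.
Each mole of Na₂CO₃ supplies 2 eq, so 1127 / 2 = 563.5 mol.
Mass: 563.5 mol × 106 g/mol = 59,730 g.

59.7 kg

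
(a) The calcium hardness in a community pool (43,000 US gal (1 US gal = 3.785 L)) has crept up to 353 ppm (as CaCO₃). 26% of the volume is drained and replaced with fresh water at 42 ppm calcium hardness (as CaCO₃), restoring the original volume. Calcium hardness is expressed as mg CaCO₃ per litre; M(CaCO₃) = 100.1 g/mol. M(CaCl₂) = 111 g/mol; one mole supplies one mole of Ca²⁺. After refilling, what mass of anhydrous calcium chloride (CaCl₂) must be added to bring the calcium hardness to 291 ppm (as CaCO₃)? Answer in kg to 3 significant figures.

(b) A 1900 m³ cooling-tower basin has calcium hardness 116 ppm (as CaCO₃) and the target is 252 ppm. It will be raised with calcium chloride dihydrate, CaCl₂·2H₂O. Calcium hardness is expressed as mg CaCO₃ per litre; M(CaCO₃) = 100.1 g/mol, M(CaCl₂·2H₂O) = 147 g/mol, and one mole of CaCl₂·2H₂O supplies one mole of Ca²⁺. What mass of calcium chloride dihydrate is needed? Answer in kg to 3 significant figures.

(a) 3.40 kg; (b) 379 kg

(a) Volume: 43,000 US gal × 3.785 L/gal = 162,755 L.
(a) After draining 26% and refilling: 353 × 0.74 + 42 × 0.26 = 272.14 ppm.
(a) Deficit to target: 291 − 272.14 = 18.86 mg/L.
(a) As CaCO₃: 18.86 mg/L × 162,755 L = 3070 g; ÷ 100.1 = 30.66 mol Ca²⁺.
(a) Mass: 30.66 × 111 = 3404 g.

(b) Volume: 1900 m³ = 1,900,000 L.
(b) Hardness to add: (252 − 116) = 136 mg/L as CaCO₃ × 1,900,000 L = 258,400 g as CaCO₃.
(b) Moles of Ca²⁺ (1 mol Ca²⁺ ≡ 1 mol CaCO₃): 258,400 / 100.1 g/mol = 2581 mol.
(b) Mass of CaCl₂·2H₂O: 2581 × 147 = 379,500 g.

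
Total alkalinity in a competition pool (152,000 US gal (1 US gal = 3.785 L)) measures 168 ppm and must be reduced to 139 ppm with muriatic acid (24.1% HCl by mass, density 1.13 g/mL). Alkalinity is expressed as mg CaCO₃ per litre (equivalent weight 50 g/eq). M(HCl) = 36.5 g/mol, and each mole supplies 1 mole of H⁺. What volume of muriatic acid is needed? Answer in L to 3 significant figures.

Volume: 152,000 US gal × 3.785 L/gal = 575,320 L.
Alkalinity to neutralize: (168 − 139) = 29 mg/L as CaCO₃ × 575,320 L = 16,680 g as CaCO₃.
Equivalents of H⁺ required: 16,680 ÷ 50 g/eq = 333.7 eq = 333.7 mol HCl.
Mass of HCl: 333.7 × 36.5 = 12,180 g.
Mass of 24.1% solution: 12,180 / 0.241 = 50,540 g.
Volume: 50,540 g ÷ 1.13 g/mL = 44,720 mL.

44.7 L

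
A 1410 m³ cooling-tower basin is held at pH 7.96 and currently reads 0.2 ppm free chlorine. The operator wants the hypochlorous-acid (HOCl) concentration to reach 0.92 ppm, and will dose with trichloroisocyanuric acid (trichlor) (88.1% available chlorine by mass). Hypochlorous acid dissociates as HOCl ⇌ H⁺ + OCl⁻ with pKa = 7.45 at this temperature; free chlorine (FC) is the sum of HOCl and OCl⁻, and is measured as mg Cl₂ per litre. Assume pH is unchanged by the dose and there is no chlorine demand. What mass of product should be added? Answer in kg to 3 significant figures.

Volume: 1410 m³ = 1,410,000 L.
[OCl⁻]/[HOCl] = 10^(pH − pKa) = 10^(7.96 − 7.45) = 3.236; fraction as HOCl = 1/(1 + 3.236) = 0.2361.
Free chlorine required for 0.92 ppm HOCl: 0.92 / 0.2361 = 3.897 ppm.
FC to add: 3.897 − 0.2 = 3.697 mg/L as Cl₂.
Cl₂ equivalent: 3.697 mg/L × 1,410,000 L = 5213 g.
Product at 88.1% available Cl: 5213 / 0.881 = 5917 g.

5.92 kg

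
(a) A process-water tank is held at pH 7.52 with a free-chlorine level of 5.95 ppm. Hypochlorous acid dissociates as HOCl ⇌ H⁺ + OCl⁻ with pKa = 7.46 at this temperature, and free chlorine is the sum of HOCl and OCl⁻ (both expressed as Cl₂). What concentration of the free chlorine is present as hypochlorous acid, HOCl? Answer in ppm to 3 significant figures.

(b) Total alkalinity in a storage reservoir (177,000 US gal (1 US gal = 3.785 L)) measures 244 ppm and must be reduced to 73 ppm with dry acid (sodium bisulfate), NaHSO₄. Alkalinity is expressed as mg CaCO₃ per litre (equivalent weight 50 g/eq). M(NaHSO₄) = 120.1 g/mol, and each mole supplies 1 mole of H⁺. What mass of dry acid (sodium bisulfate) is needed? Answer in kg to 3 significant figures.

(a) [OCl⁻]/[HOCl] = 10^(pH − pKa) = 10^(7.52 − 7.46) = 10^0.06 = 1.148.
(a) Fraction as HOCl = 1 / (1 + 1.148) = 0.4655.
(a) HOCl = 0.4655 × 5.95 ppm = 2.77 ppm.

(b) Volume: 177,000 US gal × 3.785 L/gal = 669,945 L.
(b) Alkalinity to neutralize: (244 − 73) = 171 mg/L as CaCO₃ × 669,945 L = 114,600 g as CaCO₃.
(b) Equivalents of H⁺ required: 114,600 ÷ 50 g/eq = 2291 eq = 2291 mol NaHSO₄.
(b) Mass of NaHSO₄: 2291 × 120.1 = 275,200 g.

(a) 2.77 ppm; (b) 275 kg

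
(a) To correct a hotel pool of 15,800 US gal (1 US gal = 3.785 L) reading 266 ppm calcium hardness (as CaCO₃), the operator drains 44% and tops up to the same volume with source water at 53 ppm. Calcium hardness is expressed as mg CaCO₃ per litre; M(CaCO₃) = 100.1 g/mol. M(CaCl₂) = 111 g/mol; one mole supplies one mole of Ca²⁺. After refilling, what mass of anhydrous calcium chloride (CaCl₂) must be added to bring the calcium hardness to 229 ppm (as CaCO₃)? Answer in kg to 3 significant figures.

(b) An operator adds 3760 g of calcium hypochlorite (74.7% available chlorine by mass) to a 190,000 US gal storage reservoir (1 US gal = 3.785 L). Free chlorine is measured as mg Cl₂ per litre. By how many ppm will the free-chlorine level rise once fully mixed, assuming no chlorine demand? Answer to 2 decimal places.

(a) Volume: 15,800 US gal × 3.785 L/gal = 59,803 L.
(a) After draining 44% and refilling: 266 × 0.56 + 53 × 0.44 = 172.28 ppm.
(a) Deficit to target: 229 − 172.28 = 56.72 mg/L.
(a) As CaCO₃: 56.72 mg/L × 59,803 L = 3392 g; ÷ 100.1 = 33.89 mol Ca²⁺.
(a) Mass: 33.89 × 111 = 3761 g.

(b) Volume: 190,000 US gal × 3.785 L/gal = 719,150 L.
(b) Available chlorine delivered: 3760 g × 0.747 = 2809 g as Cl₂.
(b) Concentration rise: 2809 g / 719,150 L = 3.906 mg/L = 3.91 ppm.

(a) 3.76 kg; (b) 3.91 ppm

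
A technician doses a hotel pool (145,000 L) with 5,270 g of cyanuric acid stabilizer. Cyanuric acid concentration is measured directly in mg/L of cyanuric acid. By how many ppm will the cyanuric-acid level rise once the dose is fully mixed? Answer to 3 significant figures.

36.3 ppm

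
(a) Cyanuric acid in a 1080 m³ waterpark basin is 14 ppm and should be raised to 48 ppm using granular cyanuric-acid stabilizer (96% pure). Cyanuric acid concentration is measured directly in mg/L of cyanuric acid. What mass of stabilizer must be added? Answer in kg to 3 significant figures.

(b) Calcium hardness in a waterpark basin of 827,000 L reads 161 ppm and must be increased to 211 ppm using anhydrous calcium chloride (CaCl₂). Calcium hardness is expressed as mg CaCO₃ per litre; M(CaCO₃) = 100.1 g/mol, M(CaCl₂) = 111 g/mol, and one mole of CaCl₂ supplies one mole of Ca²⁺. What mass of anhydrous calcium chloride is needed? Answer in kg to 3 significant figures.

(a) 38.2 kg; (b) 45.9 kg

(a) Volume: 1080 m³ = 1,080,000 L.
(a) CYA to add: (48 − 14) = 34 mg/L × 1,080,000 L = 36,720 g cyanuric acid.
(a) At 96% purity: 36,720 / 0.96 = 38,250 g product.

(b) Hardness to add: (211 − 161) = 50 mg/L as CaCO₃ × 827,000 L = 41,350 g as CaCO₃.
(b) Moles of Ca²⁺ (1 mol Ca²⁺ ≡ 1 mol CaCO₃): 41,350 / 100.1 g/mol = 413.1 mol.
(b) Mass of CaCl₂: 413.1 × 111 = 45,850 g.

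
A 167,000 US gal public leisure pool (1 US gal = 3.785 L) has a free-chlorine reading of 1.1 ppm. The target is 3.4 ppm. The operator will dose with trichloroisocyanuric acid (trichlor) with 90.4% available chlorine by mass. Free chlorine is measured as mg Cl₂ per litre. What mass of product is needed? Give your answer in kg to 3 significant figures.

1.61 kg

Volume: 167,000 US gal × 3.785 L/gal = 632,095 L.
Chlorine deficit: 3.4 − 1.1 = 2.3 ppm = 2.3 mg/L as Cl₂.
Cl₂ equivalent needed: 2.3 mg/L × 632,095 L = 1,454,000 mg = 1454 g.
Product at 90.4% available chlorine: 1454 / 0.904 = 1608 g.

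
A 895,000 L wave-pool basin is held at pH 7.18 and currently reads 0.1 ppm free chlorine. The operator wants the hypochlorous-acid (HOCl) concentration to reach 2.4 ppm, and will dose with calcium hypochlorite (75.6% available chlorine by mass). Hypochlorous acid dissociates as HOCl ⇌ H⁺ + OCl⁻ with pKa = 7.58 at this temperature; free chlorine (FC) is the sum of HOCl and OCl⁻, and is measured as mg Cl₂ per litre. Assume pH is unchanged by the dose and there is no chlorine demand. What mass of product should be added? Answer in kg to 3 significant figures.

[OCl⁻]/[HOCl] = 10^(pH − pKa) = 10^(7.18 − 7.58) = 0.3981; fraction as HOCl = 1/(1 + 0.3981) = 0.7153.
Free chlorine required for 2.4 ppm HOCl: 2.4 / 0.7153 = 3.355 ppm.
FC to add: 3.355 − 0.1 = 3.255 mg/L as Cl₂.
Cl₂ equivalent: 3.255 mg/L × 895,000 L = 2914 g.
Product at 75.6% available Cl: 2914 / 0.756 = 3854 g.

3.85 kg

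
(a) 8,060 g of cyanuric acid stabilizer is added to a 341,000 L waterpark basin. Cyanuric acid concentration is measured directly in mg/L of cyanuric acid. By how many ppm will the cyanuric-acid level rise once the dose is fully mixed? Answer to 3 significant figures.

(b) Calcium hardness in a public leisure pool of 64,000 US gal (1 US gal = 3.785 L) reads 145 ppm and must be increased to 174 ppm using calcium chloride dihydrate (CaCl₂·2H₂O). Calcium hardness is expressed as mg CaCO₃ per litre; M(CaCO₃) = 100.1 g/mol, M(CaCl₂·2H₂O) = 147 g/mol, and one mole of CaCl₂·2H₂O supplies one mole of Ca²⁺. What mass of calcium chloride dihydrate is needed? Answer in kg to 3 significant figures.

(a) 23.6 ppm; (b) 10.3 kg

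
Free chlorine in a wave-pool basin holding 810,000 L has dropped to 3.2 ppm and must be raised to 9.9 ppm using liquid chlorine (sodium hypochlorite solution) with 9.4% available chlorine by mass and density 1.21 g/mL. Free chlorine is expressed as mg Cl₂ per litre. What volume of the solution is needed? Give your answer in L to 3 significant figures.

47.7 L

Chlorine deficit: 9.9 − 3.2 = 6.7 ppm = 6.7 mg/L as Cl₂.
Cl₂ equivalent needed: 6.7 mg/L × 810,000 L = 5,427,000 mg = 5427 g.
Product at 9.4% available chlorine: 5427 / 0.094 = 57,730 g.
Volume at density 1.21 g/mL: 57,730 g ÷ 1.21 g/mL = 47,710 mL.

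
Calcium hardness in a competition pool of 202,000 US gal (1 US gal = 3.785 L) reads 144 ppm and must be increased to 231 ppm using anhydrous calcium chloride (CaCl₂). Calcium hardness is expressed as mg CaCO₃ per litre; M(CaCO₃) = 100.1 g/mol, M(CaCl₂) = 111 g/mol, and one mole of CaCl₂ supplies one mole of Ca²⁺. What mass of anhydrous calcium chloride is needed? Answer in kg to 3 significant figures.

73.8 kg

Volume: 202,000 US gal × 3.785 L/gal = 764,570 L.
Hardness to add: (231 − 144) = 87 mg/L as CaCO₃ × 764,570 L = 66,520 g as CaCO₃.
Moles of Ca²⁺ (1 mol Ca²⁺ ≡ 1 mol CaCO₃): 66,520 / 100.1 g/mol = 664.5 mol.
Mass of CaCl₂: 664.5 × 111 = 73,760 g.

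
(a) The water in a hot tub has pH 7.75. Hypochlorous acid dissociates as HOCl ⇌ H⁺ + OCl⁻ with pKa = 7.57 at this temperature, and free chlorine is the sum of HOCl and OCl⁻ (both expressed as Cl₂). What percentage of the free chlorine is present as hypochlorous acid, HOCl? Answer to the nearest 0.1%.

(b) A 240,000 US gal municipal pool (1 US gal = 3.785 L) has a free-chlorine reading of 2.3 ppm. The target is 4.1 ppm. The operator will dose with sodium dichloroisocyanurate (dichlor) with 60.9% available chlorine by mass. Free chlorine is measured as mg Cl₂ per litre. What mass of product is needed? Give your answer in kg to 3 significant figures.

(a) [OCl⁻]/[HOCl] = 10^(pH − pKa) = 10^(7.75 − 7.57) = 10^0.18 = 1.514.
(a) Fraction as HOCl = 1 / (1 + 1.514) = 0.3978.

(b) Volume: 240,000 US gal × 3.785 L/gal = 908,400 L.
(b) Chlorine deficit: 4.1 − 2.3 = 1.8 ppm = 1.8 mg/L as Cl₂.
(b) Cl₂ equivalent needed: 1.8 mg/L × 908,400 L = 1,635,000 mg = 1635 g.
(b) Product at 60.9% available chlorine: 1635 / 0.609 = 2685 g.

(a) 39.8%; (b) 2.68 kg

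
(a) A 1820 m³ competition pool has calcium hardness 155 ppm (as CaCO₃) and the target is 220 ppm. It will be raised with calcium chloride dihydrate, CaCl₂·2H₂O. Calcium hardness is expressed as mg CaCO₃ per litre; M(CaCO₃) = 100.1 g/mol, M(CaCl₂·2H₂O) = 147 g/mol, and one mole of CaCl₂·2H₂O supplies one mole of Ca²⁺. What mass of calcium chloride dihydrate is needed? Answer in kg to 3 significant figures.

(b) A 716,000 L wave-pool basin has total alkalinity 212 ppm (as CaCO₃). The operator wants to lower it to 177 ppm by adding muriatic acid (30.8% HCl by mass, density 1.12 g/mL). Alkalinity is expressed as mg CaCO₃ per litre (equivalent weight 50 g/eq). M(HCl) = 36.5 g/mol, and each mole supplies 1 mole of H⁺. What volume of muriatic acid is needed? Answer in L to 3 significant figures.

(a) 174 kg; (b) 53.0 L

(a) Volume: 1820 m³ = 1,820,000 L.
(a) Hardness to add: (220 − 155) = 65 mg/L as CaCO₃ × 1,820,000 L = 118,300 g as CaCO₃.
(a) Moles of Ca²⁺ (1 mol Ca²⁺ ≡ 1 mol CaCO₃): 118,300 / 100.1 g/mol = 1182 mol.
(a) Mass of CaCl₂·2H₂O: 1182 × 147 = 173,700 g.

(b) Alkalinity to neutralize: (212 − 177) = 35 mg/L as CaCO₃ × 716,000 L = 25,060 g as CaCO₃.
(b) Equivalents of H⁺ required: 25,060 ÷ 50 g/eq = 501.2 eq = 501.2 mol HCl.
(b) Mass of HCl: 501.2 × 36.5 = 18,290 g.
(b) Mass of 30.8% solution: 18,290 / 0.308 = 59,400 g.
(b) Volume: 59,400 g ÷ 1.12 g/mL = 53,030 mL.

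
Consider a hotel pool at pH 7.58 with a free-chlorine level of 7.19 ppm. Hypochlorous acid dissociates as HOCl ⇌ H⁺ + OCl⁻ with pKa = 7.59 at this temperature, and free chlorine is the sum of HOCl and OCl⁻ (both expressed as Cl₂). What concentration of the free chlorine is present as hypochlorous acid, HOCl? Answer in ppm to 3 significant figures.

3.64 ppm

[OCl⁻]/[HOCl] = 10^(pH − pKa) = 10^(7.58 − 7.59) = 10^-0.01 = 0.9772.
Fraction as HOCl = 1 / (1 + 0.9772) = 0.5058.
HOCl = 0.5058 × 7.19 ppm = 3.636 ppm.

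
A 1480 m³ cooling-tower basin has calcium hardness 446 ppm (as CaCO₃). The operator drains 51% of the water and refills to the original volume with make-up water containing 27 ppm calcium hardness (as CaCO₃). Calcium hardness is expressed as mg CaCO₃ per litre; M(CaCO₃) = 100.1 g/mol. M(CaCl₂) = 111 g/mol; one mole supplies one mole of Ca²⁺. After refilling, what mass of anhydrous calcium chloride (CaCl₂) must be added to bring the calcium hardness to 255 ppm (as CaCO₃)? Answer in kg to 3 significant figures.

37.2 kg

Volume: 1480 m³ = 1,480,000 L.
After draining 51% and refilling: 446 × 0.49 + 27 × 0.51 = 232.31 ppm.
Deficit to target: 255 − 232.31 = 22.69 mg/L.
As CaCO₃: 22.69 mg/L × 1,480,000 L = 33,580 g; ÷ 100.1 = 335.5 mol Ca²⁺.
Mass: 335.5 × 111 = 37,240 g.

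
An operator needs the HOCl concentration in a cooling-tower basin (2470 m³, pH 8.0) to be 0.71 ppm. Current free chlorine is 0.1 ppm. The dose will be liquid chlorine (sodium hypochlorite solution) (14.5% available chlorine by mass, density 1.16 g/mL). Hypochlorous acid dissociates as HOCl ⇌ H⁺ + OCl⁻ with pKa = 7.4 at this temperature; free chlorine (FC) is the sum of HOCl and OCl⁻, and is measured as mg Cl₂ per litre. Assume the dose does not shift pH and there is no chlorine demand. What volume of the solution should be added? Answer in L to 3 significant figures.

50.5 L

Volume: 2470 m³ = 2,470,000 L.
[OCl⁻]/[HOCl] = 10^(pH − pKa) = 10^(8.0 − 7.4) = 3.981; fraction as HOCl = 1/(1 + 3.981) = 0.2008.
Free chlorine required for 0.71 ppm HOCl: 0.71 / 0.2008 = 3.537 ppm.
FC to add: 3.537 − 0.1 = 3.437 mg/L as Cl₂.
Cl₂ equivalent: 3.437 mg/L × 2,470,000 L = 8488 g.
Product at 14.5% available Cl: 8488 / 0.145 = 58,540 g.
Volume: 58,540 g ÷ 1.16 g/mL = 50,470 mL.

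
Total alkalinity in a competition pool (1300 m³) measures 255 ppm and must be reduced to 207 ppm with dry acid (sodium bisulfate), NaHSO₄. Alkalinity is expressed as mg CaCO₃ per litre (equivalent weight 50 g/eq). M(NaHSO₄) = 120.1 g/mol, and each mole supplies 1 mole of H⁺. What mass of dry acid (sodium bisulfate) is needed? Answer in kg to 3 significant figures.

Volume: 1300 m³ = 1,300,000 L.
Alkalinity to neutralize: (255 − 207) = 48 mg/L as CaCO₃ × 1,300,000 L = 62,400 g as CaCO₃.
Equivalents of H⁺ required: 62,400 ÷ 50 g/eq = 1248 eq = 1248 mol NaHSO₄.
Mass of NaHSO₄: 1248 × 120.1 = 149,900 g.

150 kg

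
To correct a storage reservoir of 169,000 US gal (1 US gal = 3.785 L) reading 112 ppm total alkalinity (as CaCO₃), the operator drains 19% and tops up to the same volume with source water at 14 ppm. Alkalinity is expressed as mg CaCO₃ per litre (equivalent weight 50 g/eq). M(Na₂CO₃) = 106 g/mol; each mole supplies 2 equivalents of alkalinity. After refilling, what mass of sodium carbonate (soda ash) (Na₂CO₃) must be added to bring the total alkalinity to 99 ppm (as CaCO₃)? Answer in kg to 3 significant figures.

3.81 kg

Volume: 169,000 US gal × 3.785 L/gal = 639,665 L.
After draining 19% and refilling: 112 × 0.81 + 14 × 0.19 = 93.38 ppm.
Deficit to target: 99 − 93.38 = 5.62 mg/L.
As CaCO₃: 5.62 mg/L × 639,665 L = 3595 g; ÷ 50 g/eq ÷ 2 = 35.95 mol Na₂CO₃.
Mass: 35.95 × 106 = 3811 g.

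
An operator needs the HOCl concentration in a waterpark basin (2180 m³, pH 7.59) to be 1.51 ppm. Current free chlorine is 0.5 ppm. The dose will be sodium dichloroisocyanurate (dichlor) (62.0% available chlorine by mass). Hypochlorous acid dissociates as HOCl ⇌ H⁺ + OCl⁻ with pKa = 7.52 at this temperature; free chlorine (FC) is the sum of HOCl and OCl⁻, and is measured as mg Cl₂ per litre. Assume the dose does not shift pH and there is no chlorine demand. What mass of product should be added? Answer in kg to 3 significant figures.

9.79 kg

Volume: 2180 m³ = 2,180,000 L.
[OCl⁻]/[HOCl] = 10^(pH − pKa) = 10^(7.59 − 7.52) = 1.175; fraction as HOCl = 1/(1 + 1.175) = 0.4598.
Free chlorine required for 1.51 ppm HOCl: 1.51 / 0.4598 = 3.284 ppm.
FC to add: 3.284 − 0.5 = 2.784 mg/L as Cl₂.
Cl₂ equivalent: 2.784 mg/L × 2,180,000 L = 6069 g.
Product at 62.0% available Cl: 6069 / 0.62 = 9789 g.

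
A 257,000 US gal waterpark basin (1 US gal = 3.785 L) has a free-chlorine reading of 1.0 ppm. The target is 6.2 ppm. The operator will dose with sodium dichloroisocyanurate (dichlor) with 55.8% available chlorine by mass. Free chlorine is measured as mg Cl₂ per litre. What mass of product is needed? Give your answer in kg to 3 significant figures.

Volume: 257,000 US gal × 3.785 L/gal = 972,745 L.
Chlorine deficit: 6.2 − 1.0 = 5.2 ppm = 5.2 mg/L as Cl₂.
Cl₂ equivalent needed: 5.2 mg/L × 972,745 L = 5,058,000 mg = 5058 g.
Product at 55.8% available chlorine: 5058 / 0.558 = 9065 g.

9.07 kg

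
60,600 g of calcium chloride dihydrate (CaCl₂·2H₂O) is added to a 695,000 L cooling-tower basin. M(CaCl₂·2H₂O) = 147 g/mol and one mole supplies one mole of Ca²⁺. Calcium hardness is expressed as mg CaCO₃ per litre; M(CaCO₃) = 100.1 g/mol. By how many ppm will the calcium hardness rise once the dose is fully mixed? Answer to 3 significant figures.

59.4 ppm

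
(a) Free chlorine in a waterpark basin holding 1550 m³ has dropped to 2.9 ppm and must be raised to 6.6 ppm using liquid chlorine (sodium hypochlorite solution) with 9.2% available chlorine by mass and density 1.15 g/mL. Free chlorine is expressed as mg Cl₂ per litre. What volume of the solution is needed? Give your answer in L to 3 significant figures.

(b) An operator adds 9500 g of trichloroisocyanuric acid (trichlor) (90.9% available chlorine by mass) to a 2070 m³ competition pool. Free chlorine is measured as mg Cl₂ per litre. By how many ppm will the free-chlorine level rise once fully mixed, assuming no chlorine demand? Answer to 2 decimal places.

(a) 54.2 L; (b) 4.17 ppm

(a) Volume: 1550 m³ = 1,550,000 L.
(a) Chlorine deficit: 6.6 − 2.9 = 3.7 ppm = 3.7 mg/L as Cl₂.
(a) Cl₂ equivalent needed: 3.7 mg/L × 1,550,000 L = 5,735,000 mg = 5735 g.
(a) Product at 9.2% available chlorine: 5735 / 0.092 = 62,340 g.
(a) Volume at density 1.15 g/mL: 62,340 g ÷ 1.15 g/mL = 54,210 mL.

(b) Volume: 2070 m³ = 2,070,000 L.
(b) Available chlorine delivered: 9500 g × 0.909 = 8636 g as Cl₂.
(b) Concentration rise: 8636 g / 2,070,000 L = 4.172 mg/L = 4.17 ppm.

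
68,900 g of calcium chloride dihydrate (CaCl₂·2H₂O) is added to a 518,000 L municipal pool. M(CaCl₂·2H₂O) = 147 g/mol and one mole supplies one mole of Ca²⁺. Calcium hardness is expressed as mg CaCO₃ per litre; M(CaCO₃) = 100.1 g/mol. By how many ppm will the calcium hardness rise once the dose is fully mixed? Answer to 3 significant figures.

90.6 ppm

Moles of Ca²⁺: 68,900 g ÷ 147 g/mol = 468.7 mol.
As CaCO₃: 468.7 mol × 100.1 g/mol = 46,920 g.
Rise: 46,920 g / 518,000 L × 1000 = 90.57 mg/L.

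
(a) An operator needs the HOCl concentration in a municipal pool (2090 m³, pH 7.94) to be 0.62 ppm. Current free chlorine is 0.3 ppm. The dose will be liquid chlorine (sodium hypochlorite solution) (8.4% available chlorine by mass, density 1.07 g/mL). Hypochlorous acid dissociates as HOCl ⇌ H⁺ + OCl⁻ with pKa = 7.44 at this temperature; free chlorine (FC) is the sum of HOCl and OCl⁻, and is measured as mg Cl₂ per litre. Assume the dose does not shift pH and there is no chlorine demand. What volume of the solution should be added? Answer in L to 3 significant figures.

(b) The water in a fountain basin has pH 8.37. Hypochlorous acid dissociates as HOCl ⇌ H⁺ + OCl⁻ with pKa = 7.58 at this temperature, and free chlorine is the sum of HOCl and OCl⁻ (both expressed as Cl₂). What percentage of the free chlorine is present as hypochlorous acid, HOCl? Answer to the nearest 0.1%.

(a) Volume: 2090 m³ = 2,090,000 L.
(a) [OCl⁻]/[HOCl] = 10^(pH − pKa) = 10^(7.94 − 7.44) = 3.162; fraction as HOCl = 1/(1 + 3.162) = 0.2403.
(a) Free chlorine required for 0.62 ppm HOCl: 0.62 / 0.2403 = 2.581 ppm.
(a) FC to add: 2.581 − 0.3 = 2.281 mg/L as Cl₂.
(a) Cl₂ equivalent: 2.281 mg/L × 2,090,000 L = 4766 g.
(a) Product at 8.4% available Cl: 4766 / 0.084 = 56,740 g.
(a) Volume: 56,740 g ÷ 1.07 g/mL = 53,030 mL.

(b) [OCl⁻]/[HOCl] = 10^(pH − pKa) = 10^(8.37 − 7.58) = 10^0.79 = 6.166.
(b) Fraction as HOCl = 1 / (1 + 6.166) = 0.1395.

(a) 53.0 L; (b) 14.0%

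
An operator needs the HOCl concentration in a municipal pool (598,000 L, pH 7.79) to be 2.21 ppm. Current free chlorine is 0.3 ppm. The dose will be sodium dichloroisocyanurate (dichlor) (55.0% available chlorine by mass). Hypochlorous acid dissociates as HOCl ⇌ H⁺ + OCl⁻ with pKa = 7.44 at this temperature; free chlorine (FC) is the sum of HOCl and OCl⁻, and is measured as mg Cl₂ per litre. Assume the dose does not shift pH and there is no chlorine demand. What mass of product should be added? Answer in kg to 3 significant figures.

7.46 kg

[OCl⁻]/[HOCl] = 10^(pH − pKa) = 10^(7.79 − 7.44) = 2.239; fraction as HOCl = 1/(1 + 2.239) = 0.3088.
Free chlorine required for 2.21 ppm HOCl: 2.21 / 0.3088 = 7.158 ppm.
FC to add: 7.158 − 0.3 = 6.858 mg/L as Cl₂.
Cl₂ equivalent: 6.858 mg/L × 598,000 L = 4101 g.
Product at 55.0% available Cl: 4101 / 0.55 = 7456 g.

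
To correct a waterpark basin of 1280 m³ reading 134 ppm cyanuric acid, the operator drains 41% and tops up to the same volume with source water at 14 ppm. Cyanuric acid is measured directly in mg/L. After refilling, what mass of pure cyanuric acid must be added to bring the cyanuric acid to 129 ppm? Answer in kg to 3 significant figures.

Volume: 1280 m³ = 1,280,000 L.
After draining 41% and refilling: 134 × 0.59 + 14 × 0.41 = 84.8 ppm.
Deficit to target: 129 − 84.8 = 44.2 mg/L.
Mass: 44.2 mg/L × 1,280,000 L = 56,580 g cyanuric acid.

56.6 kg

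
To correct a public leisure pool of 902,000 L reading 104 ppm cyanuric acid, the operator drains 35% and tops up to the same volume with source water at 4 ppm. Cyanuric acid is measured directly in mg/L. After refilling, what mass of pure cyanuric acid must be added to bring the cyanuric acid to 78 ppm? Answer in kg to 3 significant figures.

After draining 35% and refilling: 104 × 0.65 + 4 × 0.35 = 69 ppm.
Deficit to target: 78 − 69 = 9 mg/L.
Mass: 9 mg/L × 902,000 L = 8118 g cyanuric acid.

8.12 kg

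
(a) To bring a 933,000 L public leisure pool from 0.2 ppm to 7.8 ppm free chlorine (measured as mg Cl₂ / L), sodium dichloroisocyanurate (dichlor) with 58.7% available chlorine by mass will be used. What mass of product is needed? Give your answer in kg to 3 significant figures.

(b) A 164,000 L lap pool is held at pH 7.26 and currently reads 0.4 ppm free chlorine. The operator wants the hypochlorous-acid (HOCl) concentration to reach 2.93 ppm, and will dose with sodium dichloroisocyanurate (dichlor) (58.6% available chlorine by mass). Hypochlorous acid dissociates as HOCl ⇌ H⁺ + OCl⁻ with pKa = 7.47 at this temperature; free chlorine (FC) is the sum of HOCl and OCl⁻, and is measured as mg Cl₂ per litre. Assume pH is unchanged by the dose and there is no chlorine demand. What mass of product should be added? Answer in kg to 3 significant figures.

(a) Chlorine deficit: 7.8 − 0.2 = 7.6 ppm = 7.6 mg/L as Cl₂.
(a) Cl₂ equivalent needed: 7.6 mg/L × 933,000 L = 7,091,000 mg = 7091 g.
(a) Product at 58.7% available chlorine: 7091 / 0.587 = 12,080 g.

(b) [OCl⁻]/[HOCl] = 10^(pH − pKa) = 10^(7.26 − 7.47) = 0.6166; fraction as HOCl = 1/(1 + 0.6166) = 0.6186.
(b) Free chlorine required for 2.93 ppm HOCl: 2.93 / 0.6186 = 4.737 ppm.
(b) FC to add: 4.737 − 0.4 = 4.337 mg/L as Cl₂.
(b) Cl₂ equivalent: 4.337 mg/L × 164,000 L = 711.2 g.
(b) Product at 58.6% available Cl: 711.2 / 0.586 = 1214 g.

(a) 12.1 kg; (b) 1.21 kg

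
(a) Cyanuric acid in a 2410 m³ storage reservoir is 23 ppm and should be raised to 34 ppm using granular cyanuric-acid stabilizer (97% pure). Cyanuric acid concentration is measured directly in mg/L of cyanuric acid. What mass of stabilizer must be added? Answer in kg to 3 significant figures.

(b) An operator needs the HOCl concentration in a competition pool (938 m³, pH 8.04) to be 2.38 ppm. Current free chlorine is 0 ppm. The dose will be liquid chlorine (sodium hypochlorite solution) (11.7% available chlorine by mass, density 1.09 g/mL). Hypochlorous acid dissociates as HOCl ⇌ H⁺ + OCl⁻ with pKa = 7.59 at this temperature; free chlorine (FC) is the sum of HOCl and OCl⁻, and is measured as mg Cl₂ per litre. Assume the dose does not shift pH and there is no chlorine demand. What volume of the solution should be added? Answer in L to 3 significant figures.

(a) 27.3 kg; (b) 66.8 L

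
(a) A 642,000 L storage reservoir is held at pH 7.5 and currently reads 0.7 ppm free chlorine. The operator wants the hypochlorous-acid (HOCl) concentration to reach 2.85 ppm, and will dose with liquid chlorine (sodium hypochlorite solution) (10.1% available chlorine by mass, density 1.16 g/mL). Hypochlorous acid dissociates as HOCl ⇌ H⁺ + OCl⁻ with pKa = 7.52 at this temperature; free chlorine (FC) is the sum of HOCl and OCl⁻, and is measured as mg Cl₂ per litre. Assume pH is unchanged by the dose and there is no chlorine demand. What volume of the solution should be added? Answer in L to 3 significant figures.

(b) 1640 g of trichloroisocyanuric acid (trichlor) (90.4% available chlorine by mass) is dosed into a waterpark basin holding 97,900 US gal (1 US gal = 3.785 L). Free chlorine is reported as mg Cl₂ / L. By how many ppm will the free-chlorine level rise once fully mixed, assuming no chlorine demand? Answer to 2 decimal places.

(a) [OCl⁻]/[HOCl] = 10^(pH − pKa) = 10^(7.5 − 7.52) = 0.955; fraction as HOCl = 1/(1 + 0.955) = 0.5115.
(a) Free chlorine required for 2.85 ppm HOCl: 2.85 / 0.5115 = 5.572 ppm.
(a) FC to add: 5.572 − 0.7 = 4.872 mg/L as Cl₂.
(a) Cl₂ equivalent: 4.872 mg/L × 642,000 L = 3128 g.
(a) Product at 10.1% available Cl: 3128 / 0.101 = 30,970 g.
(a) Volume: 30,970 g ÷ 1.16 g/mL = 26,700 mL.

(b) Volume: 97,900 US gal × 3.785 L/gal = 370,552 L.
(b) Available chlorine delivered: 1640 g × 0.904 = 1483 g as Cl₂.
(b) Concentration rise: 1483 g / 370,552 L = 4.001 mg/L = 4.00 ppm.

(a) 26.7 L; (b) 4.00 ppm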